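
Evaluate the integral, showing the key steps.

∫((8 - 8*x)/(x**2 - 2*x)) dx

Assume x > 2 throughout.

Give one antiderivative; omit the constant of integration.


Step 1. Decompose ∫((8 - 8*x)/(x**2 - 2*x)) dx by partial fractions, (8 - 8*x)/(x**2 - 2*x) = -4/(x - 2) - 4/x: now ∫(-4/x) dx + ∫(-4/(x - 2)) dx.
Step 2. Evaluate the standard form [assuming x > 0]: now -4*log(x) + ∫(-4/(x - 2)) dx.
Step 3. Evaluate the standard form [assuming x > 2]: now -4*log(x) - 4*log(x - 2).
Answer: -4*log(x) - 4*log(x - 2).


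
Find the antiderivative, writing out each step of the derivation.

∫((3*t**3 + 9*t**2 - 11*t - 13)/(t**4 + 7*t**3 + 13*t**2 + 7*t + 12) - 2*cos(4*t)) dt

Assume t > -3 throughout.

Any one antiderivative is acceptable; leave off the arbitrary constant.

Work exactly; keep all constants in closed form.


Step 1. Rewrite: now ∫((3*t**3 + 9*t**2 - 11*t - 13)/(t**4 + 7*t**3 + 13*t**2 + 7*t + 12)) dt + ∫(-2*cos(4*t)) dt.
Step 2. Decompose ∫((3*t**3 + 9*t**2 - 11*t - 13)/(t**4 + 7*t**3 + 13*t**2 + 7*t + 12)) dt by partial fractions, (3*t**3 + 9*t**2 - 11*t - 13)/(t**4 + 7*t**3 + 13*t**2 + 7*t + 12) = -2/(t**2 + 1) + 1/(t + 4) + 2/(t + 3): now ∫(2/(t + 3)) dt + ∫(1/(t + 4)) dt + ∫(-2/(t**2 + 1)) dt + ∫(-2*cos(4*t)) dt.
Step 3. Evaluate the standard form [assuming t > -3]: now 2*log(t + 3) + ∫(1/(t + 4)) dt + ∫(-2/(t**2 + 1)) dt + ∫(-2*cos(4*t)) dt.
Step 4. Evaluate the standard form [assuming t > -4]: now 2*log(t + 3) + log(t + 4) + ∫(-2/(t**2 + 1)) dt + ∫(-2*cos(4*t)) dt.
Step 5. Evaluate the standard form: now 2*log(t + 3) + log(t + 4) - 2*atan(t) + ∫(-2*cos(4*t)) dt.
Step 6. Evaluate the standard form: now 2*log(t + 3) + log(t + 4) - sin(4*t)/2 - 2*atan(t).
Answer: 2*log(t + 3) + log(t + 4) - sin(4*t)/2 - 2*atan(t).


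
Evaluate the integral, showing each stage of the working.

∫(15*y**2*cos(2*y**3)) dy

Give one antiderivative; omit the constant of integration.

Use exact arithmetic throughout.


Step 1. Substitute u = y**3, turning ∫(15*y**2*cos(2*y**3)) dy into ∫(5*cos(2*u)) du: now ∫(5*cos(2*u)) du.
Step 2. Evaluate the standard form: now 5*sin(2*u)/2.
Step 3. Substitute back u = y**3: now 5*sin(2*y**3)/2.
Answer: 5*sin(2*y**3)/2.


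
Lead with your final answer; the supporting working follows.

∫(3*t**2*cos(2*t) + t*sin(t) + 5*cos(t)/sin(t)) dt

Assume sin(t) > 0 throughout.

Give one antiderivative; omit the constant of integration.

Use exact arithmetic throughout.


The answer is 3*t**2*sin(2*t)/2 - t*cos(t) + 3*t*cos(2*t)/2 + 5*log(sin(t)) + sin(t) - 3*sin(2*t)/4.
Step 1. Rewrite: now ∫(t*sin(t)) dt + ∫(3*t**2*cos(2*t)) dt + ∫(5*cos(t)/sin(t)) dt.
Step 2. Integrate ∫(t*sin(t)) dt by parts with u = t, dv = (sin(t)) dt, so v = -cos(t): now -t*cos(t) + ∫(3*t**2*cos(2*t)) dt + ∫(5*cos(t)/sin(t)) dt + ∫(cos(t)) dt.
Step 3. Evaluate the standard form: now -t*cos(t) + sin(t) + ∫(3*t**2*cos(2*t)) dt + ∫(5*cos(t)/sin(t)) dt.
Step 4. Substitute u = sin(t), turning ∫(5*cos(t)/sin(t)) dt into ∫(5/u) du: now -t*cos(t) + sin(t) + ∫(5/u) du + ∫(3*t**2*cos(2*t)) dt.
Step 5. Evaluate the standard form [assuming u > 0]: now -t*cos(t) + 5*log(u) + sin(t) + ∫(3*t**2*cos(2*t)) dt.
Step 6. Substitute back u = sin(t): now -t*cos(t) + 5*log(sin(t)) + sin(t) + ∫(3*t**2*cos(2*t)) dt.
Step 7. Integrate ∫(3*t**2*cos(2*t)) dt by parts with u = t**2, dv = (3*cos(2*t)) dt, so v = 3*sin(2*t)/2: now 3*t**2*sin(2*t)/2 - t*cos(t) + 5*log(sin(t)) + sin(t) + ∫(-3*t*sin(2*t)) dt.
Step 8. Integrate ∫(-3*t*sin(2*t)) dt by parts with u = t, dv = (-3*sin(2*t)) dt, so v = 3*cos(2*t)/2: now 3*t**2*sin(2*t)/2 - t*cos(t) + 3*t*cos(2*t)/2 + 5*log(sin(t)) + sin(t) + ∫(-3*cos(2*t)/2) dt.
Step 9. Evaluate the standard form: now 3*t**2*sin(2*t)/2 - t*cos(t) + 3*t*cos(2*t)/2 + 5*log(sin(t)) + sin(t) - 3*sin(2*t)/4.
Answer: 3*t**2*sin(2*t)/2 - t*cos(t) + 3*t*cos(2*t)/2 + 5*log(sin(t)) + sin(t) - 3*sin(2*t)/4.


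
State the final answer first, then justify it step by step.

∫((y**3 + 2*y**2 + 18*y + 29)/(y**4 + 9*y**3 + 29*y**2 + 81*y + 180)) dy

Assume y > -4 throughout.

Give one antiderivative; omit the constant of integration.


The answer is -3*log(y + 4) + 4*log(y + 5) + atan(y/3)/3.
Step 1. Decompose ∫((y**3 + 2*y**2 + 18*y + 29)/(y**4 + 9*y**3 + 29*y**2 + 81*y + 180)) dy by partial fractions, (y**3 + 2*y**2 + 18*y + 29)/(y**4 + 9*y**3 + 29*y**2 + 81*y + 180) = 1/(y**2 + 9) + 4/(y + 5) - 3/(y + 4): now ∫(-3/(y + 4)) dy + ∫(4/(y + 5)) dy + ∫(1/(y**2 + 9)) dy.
Step 2. Evaluate the standard form [assuming y > -5]: now 4*log(y + 5) + ∫(-3/(y + 4)) dy + ∫(1/(y**2 + 9)) dy.
Step 3. Evaluate the standard form [assuming y > -4]: now -3*log(y + 4) + 4*log(y + 5) + ∫(1/(y**2 + 9)) dy.
Step 4. Evaluate the standard form: now -3*log(y + 4) + 4*log(y + 5) + atan(y/3)/3.
Answer: -3*log(y + 4) + 4*log(y + 5) + atan(y/3)/3.


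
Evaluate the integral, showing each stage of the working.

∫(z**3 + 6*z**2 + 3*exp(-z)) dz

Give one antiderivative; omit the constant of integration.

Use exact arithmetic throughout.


Step 1. Rewrite: now ∫(6*z**2) dz + ∫(z**3) dz + ∫(3*exp(-z)) dz.
Step 2. Evaluate the standard form: now z**4/4 + ∫(6*z**2) dz + ∫(3*exp(-z)) dz.
Step 3. Evaluate the standard form: now z**4/4 + ∫(6*z**2) dz - 3*exp(-z).
Step 4. Evaluate the standard form: now z**4/4 + 2*z**3 - 3*exp(-z).
Answer: z**4/4 + 2*z**3 - 3*exp(-z).


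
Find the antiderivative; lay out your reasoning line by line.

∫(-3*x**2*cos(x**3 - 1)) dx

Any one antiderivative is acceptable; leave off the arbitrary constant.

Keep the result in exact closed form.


Step 1. Substitute u = x**3 - 1, turning ∫(-3*x**2*cos(x**3 - 1)) dx into ∫(-cos(u)) du: now ∫(-cos(u)) du.
Step 2. Evaluate the standard form: now -sin(u).
Step 3. Substitute back u = x**3 - 1: now -sin(x**3 - 1).
Answer: -sin(x**3 - 1).


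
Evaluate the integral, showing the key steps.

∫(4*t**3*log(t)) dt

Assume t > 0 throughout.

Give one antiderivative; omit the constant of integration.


Step 1. Integrate ∫(4*t**3*log(t)) dt by parts with u = log(t), dv = (4*t**3) dt, so v = t**4 [assuming t > 0]: now t**4*log(t) + ∫(-t**3) dt.
Step 2. Evaluate the standard form: now t**4*log(t) - t**4/4.
Answer: t**4*log(t) - t**4/4.


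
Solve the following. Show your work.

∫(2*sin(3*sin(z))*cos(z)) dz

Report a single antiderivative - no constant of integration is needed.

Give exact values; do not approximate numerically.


Step 1. Substitute u = sin(z), turning ∫(2*sin(3*sin(z))*cos(z)) dz into ∫(2*sin(3*u)) du: now ∫(2*sin(3*u)) du.
Step 2. Evaluate the standard form: now -2*cos(3*u)/3.
Step 3. Substitute back u = sin(z): now -2*cos(3*sin(z))/3.
Answer: -2*cos(3*sin(z))/3.


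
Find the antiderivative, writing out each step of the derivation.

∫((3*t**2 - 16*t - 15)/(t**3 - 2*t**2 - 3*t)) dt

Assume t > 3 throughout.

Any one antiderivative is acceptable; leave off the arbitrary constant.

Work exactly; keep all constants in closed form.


Step 1. Decompose ∫((3*t**2 - 16*t - 15)/(t**3 - 2*t**2 - 3*t)) dt by partial fractions, (3*t**2 - 16*t - 15)/(t**3 - 2*t**2 - 3*t) = 1/(t + 1) - 3/(t - 3) + 5/t: now ∫(5/t) dt + ∫(-3/(t - 3)) dt + ∫(1/(t + 1)) dt.
Step 2. Evaluate the standard form [assuming t > 0]: now 5*log(t) + ∫(-3/(t - 3)) dt + ∫(1/(t + 1)) dt.
Step 3. Evaluate the standard form [assuming t > -1]: now 5*log(t) + log(t + 1) + ∫(-3/(t - 3)) dt.
Step 4. Evaluate the standard form [assuming t > 3]: now 5*log(t) - 3*log(t - 3) + log(t + 1).
Answer: 5*log(t) - 3*log(t - 3) + log(t + 1).


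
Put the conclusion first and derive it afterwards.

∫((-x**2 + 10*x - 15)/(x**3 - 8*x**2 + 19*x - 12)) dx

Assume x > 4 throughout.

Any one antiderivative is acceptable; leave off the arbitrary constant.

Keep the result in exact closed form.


The answer is 3*log(x - 4) - 3*log(x - 3) - log(x - 1).
Step 1. Decompose ∫((-x**2 + 10*x - 15)/(x**3 - 8*x**2 + 19*x - 12)) dx by partial fractions, (-x**2 + 10*x - 15)/(x**3 - 8*x**2 + 19*x - 12) = -1/(x - 1) - 3/(x - 3) + 3/(x - 4): now ∫(3/(x - 4)) dx + ∫(-3/(x - 3)) dx + ∫(-1/(x - 1)) dx.
Step 2. Evaluate the standard form [assuming x > 4]: now 3*log(x - 4) + ∫(-3/(x - 3)) dx + ∫(-1/(x - 1)) dx.
Step 3. Evaluate the standard form [assuming x > 3]: now 3*log(x - 4) - 3*log(x - 3) + ∫(-1/(x - 1)) dx.
Step 4. Evaluate the standard form [assuming x > 1]: now 3*log(x - 4) - 3*log(x - 3) - log(x - 1).
Answer: 3*log(x - 4) - 3*log(x - 3) - log(x - 1).


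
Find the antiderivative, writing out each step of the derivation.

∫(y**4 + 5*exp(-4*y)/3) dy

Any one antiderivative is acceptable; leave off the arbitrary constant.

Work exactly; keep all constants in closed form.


Step 1. Rewrite: now ∫(y**4) dy + ∫(5*exp(-4*y)/3) dy.
Step 2. Evaluate the standard form: now y**5/5 + ∫(5*exp(-4*y)/3) dy.
Step 3. Evaluate the standard form: now y**5/5 - 5*exp(-4*y)/12.
Answer: y**5/5 - 5*exp(-4*y)/12.


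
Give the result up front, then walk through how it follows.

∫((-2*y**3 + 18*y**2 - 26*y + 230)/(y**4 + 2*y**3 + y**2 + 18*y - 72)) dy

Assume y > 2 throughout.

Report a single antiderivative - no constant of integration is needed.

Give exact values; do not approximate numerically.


The answer is 3*log(y - 2) - 5*log(y + 4) - 4*atan(y/3)/3.
Step 1. Decompose ∫((-2*y**3 + 18*y**2 - 26*y + 230)/(y**4 + 2*y**3 + y**2 + 18*y - 72)) dy by partial fractions, (-2*y**3 + 18*y**2 - 26*y + 230)/(y**4 + 2*y**3 + y**2 + 18*y - 72) = -4/(y**2 + 9) - 5/(y + 4) + 3/(y - 2): now ∫(3/(y - 2)) dy + ∫(-5/(y + 4)) dy + ∫(-4/(y**2 + 9)) dy.
Step 2. Evaluate the standard form [assuming y > -4]: now -5*log(y + 4) + ∫(3/(y - 2)) dy + ∫(-4/(y**2 + 9)) dy.
Step 3. Evaluate the standard form [assuming y > 2]: now 3*log(y - 2) - 5*log(y + 4) + ∫(-4/(y**2 + 9)) dy.
Step 4. Evaluate the standard form: now 3*log(y - 2) - 5*log(y + 4) - 4*atan(y/3)/3.
Answer: 3*log(y - 2) - 5*log(y + 4) - 4*atan(y/3)/3.


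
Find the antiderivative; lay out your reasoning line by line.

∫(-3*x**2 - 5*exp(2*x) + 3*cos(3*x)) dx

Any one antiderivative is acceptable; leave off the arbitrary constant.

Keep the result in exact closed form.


Step 1. Rewrite: now ∫(-3*x**2) dx + ∫(-5*exp(2*x)) dx + ∫(3*cos(3*x)) dx.
Step 2. Evaluate the standard form: now -5*exp(2*x)/2 + ∫(-3*x**2) dx + ∫(3*cos(3*x)) dx.
Step 3. Evaluate the standard form: now -x**3 - 5*exp(2*x)/2 + ∫(3*cos(3*x)) dx.
Step 4. Evaluate the standard form: now -x**3 - 5*exp(2*x)/2 + sin(3*x).
Answer: -x**3 - 5*exp(2*x)/2 + sin(3*x).


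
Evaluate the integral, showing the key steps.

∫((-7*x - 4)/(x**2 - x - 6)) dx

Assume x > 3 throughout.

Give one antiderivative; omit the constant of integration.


Step 1. Decompose ∫((-7*x - 4)/(x**2 - x - 6)) dx by partial fractions, (-7*x - 4)/(x**2 - x - 6) = -2/(x + 2) - 5/(x - 3): now ∫(-5/(x - 3)) dx + ∫(-2/(x + 2)) dx.
Step 2. Evaluate the standard form [assuming x > 3]: now -5*log(x - 3) + ∫(-2/(x + 2)) dx.
Step 3. Evaluate the standard form [assuming x > -2]: now -5*log(x - 3) - 2*log(x + 2).
Answer: -5*log(x - 3) - 2*log(x + 2).


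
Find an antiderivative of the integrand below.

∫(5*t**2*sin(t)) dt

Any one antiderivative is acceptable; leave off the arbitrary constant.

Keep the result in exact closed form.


Answer: -5*t**2*cos(t) + 10*t*sin(t) + 10*cos(t).


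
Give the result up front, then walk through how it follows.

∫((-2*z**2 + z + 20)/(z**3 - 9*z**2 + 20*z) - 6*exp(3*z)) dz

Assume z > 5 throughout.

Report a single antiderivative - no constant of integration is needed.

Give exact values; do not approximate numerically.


The answer is -2*exp(3*z) + log(z) - 5*log(z - 5) + 2*log(z - 4).
Step 1. Rewrite: now ∫((-2*z**2 + z + 20)/(z**3 - 9*z**2 + 20*z)) dz + ∫(-6*exp(3*z)) dz.
Step 2. Decompose ∫((-2*z**2 + z + 20)/(z**3 - 9*z**2 + 20*z)) dz by partial fractions, (-2*z**2 + z + 20)/(z**3 - 9*z**2 + 20*z) = 2/(z - 4) - 5/(z - 5) + 1/z: now ∫(1/z) dz + ∫(-5/(z - 5)) dz + ∫(2/(z - 4)) dz + ∫(-6*exp(3*z)) dz.
Step 3. Evaluate the standard form [assuming z > 4]: now 2*log(z - 4) + ∫(1/z) dz + ∫(-5/(z - 5)) dz + ∫(-6*exp(3*z)) dz.
Step 4. Evaluate the standard form [assuming z > 5]: now -5*log(z - 5) + 2*log(z - 4) + ∫(1/z) dz + ∫(-6*exp(3*z)) dz.
Step 5. Evaluate the standard form [assuming z > 0]: now log(z) - 5*log(z - 5) + 2*log(z - 4) + ∫(-6*exp(3*z)) dz.
Step 6. Evaluate the standard form: now -2*exp(3*z) + log(z) - 5*log(z - 5) + 2*log(z - 4).
Answer: -2*exp(3*z) + log(z) - 5*log(z - 5) + 2*log(z - 4).


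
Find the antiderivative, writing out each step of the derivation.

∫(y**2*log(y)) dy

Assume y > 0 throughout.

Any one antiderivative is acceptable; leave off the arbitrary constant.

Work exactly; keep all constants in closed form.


Step 1. Integrate ∫(y**2*log(y)) dy by parts with u = log(y), dv = (y**2) dy, so v = y**3/3 [assuming y > 0]: now y**3*log(y)/3 + ∫(-y**2/3) dy.
Step 2. Evaluate the standard form: now y**3*log(y)/3 - y**3/9.
Answer: y**3*log(y)/3 - y**3/9.


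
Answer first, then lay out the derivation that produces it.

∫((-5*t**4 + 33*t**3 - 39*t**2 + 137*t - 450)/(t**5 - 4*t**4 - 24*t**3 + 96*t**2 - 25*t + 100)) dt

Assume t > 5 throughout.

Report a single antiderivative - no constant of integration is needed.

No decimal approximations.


The answer is log(t - 5) - 2*log(t - 4) - 4*log(t + 5) - 4*atan(t).
Step 1. Decompose ∫((-5*t**4 + 33*t**3 - 39*t**2 + 137*t - 450)/(t**5 - 4*t**4 - 24*t**3 + 96*t**2 - 25*t + 100)) dt by partial fractions, (-5*t**4 + 33*t**3 - 39*t**2 + 137*t - 450)/(t**5 - 4*t**4 - 24*t**3 + 96*t**2 - 25*t + 100) = -4/(t**2 + 1) - 4/(t + 5) - 2/(t - 4) + 1/(t - 5): now ∫(1/(t - 5)) dt + ∫(-2/(t - 4)) dt + ∫(-4/(t + 5)) dt + ∫(-4/(t**2 + 1)) dt.
Step 2. Evaluate the standard form [assuming t > -5]: now -4*log(t + 5) + ∫(1/(t - 5)) dt + ∫(-2/(t - 4)) dt + ∫(-4/(t**2 + 1)) dt.
Step 3. Evaluate the standard form [assuming t > 5]: now log(t - 5) - 4*log(t + 5) + ∫(-2/(t - 4)) dt + ∫(-4/(t**2 + 1)) dt.
Step 4. Evaluate the standard form [assuming t > 4]: now log(t - 5) - 2*log(t - 4) - 4*log(t + 5) + ∫(-4/(t**2 + 1)) dt.
Step 5. Evaluate the standard form: now log(t - 5) - 2*log(t - 4) - 4*log(t + 5) - 4*atan(t).
Answer: log(t - 5) - 2*log(t - 4) - 4*log(t + 5) - 4*atan(t).


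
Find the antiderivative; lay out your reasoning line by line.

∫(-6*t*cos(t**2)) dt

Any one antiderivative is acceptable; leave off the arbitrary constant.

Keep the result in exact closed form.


Step 1. Substitute u = t**2, turning ∫(-6*t*cos(t**2)) dt into ∫(-3*cos(u)) du: now ∫(-3*cos(u)) du.
Step 2. Evaluate the standard form: now -3*sin(u).
Step 3. Substitute back u = t**2: now -3*sin(t**2).
Answer: -3*sin(t**2).


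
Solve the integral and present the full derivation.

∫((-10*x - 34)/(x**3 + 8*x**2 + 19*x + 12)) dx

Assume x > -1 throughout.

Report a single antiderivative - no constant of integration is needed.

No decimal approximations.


Step 1. Decompose ∫((-10*x - 34)/(x**3 + 8*x**2 + 19*x + 12)) dx by partial fractions, (-10*x - 34)/(x**3 + 8*x**2 + 19*x + 12) = 2/(x + 4) + 2/(x + 3) - 4/(x + 1): now ∫(-4/(x + 1)) dx + ∫(2/(x + 3)) dx + ∫(2/(x + 4)) dx.
Step 2. Evaluate the standard form [assuming x > -4]: now 2*log(x + 4) + ∫(-4/(x + 1)) dx + ∫(2/(x + 3)) dx.
Step 3. Evaluate the standard form [assuming x > -1]: now -4*log(x + 1) + 2*log(x + 4) + ∫(2/(x + 3)) dx.
Step 4. Evaluate the standard form [assuming x > -3]: now -4*log(x + 1) + 2*log(x + 3) + 2*log(x + 4).
Answer: -4*log(x + 1) + 2*log(x + 3) + 2*log(x + 4).


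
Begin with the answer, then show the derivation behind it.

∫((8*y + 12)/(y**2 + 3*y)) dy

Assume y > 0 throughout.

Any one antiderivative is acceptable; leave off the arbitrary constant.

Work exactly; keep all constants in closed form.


The answer is 4*log(y) + 4*log(y + 3).
Step 1. Decompose ∫((8*y + 12)/(y**2 + 3*y)) dy by partial fractions, (8*y + 12)/(y**2 + 3*y) = 4/(y + 3) + 4/y: now ∫(4/y) dy + ∫(4/(y + 3)) dy.
Step 2. Evaluate the standard form [assuming y > -3]: now 4*log(y + 3) + ∫(4/y) dy.
Step 3. Evaluate the standard form [assuming y > 0]: now 4*log(y) + 4*log(y + 3).
Answer: 4*log(y) + 4*log(y + 3).


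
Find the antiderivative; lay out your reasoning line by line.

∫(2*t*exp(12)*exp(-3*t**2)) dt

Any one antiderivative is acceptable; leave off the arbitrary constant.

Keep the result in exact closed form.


Step 1. Substitute u = t**2 - 4, turning ∫(2*t*exp(12)*exp(-3*t**2)) dt into ∫(exp(-3*u)) du: now ∫(exp(-3*u)) du.
Step 2. Evaluate the standard form: now -exp(-3*u)/3.
Step 3. Substitute back u = t**2 - 4: now -exp(12 - 3*t**2)/3.
Answer: -exp(12 - 3*t**2)/3.


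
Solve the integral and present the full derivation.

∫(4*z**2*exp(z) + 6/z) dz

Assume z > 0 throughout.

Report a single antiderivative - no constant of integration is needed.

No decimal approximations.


Step 1. Rewrite: now ∫(6/z) dz + ∫(4*z**2*exp(z)) dz.
Step 2. Integrate ∫(4*z**2*exp(z)) dz by parts with u = z**2, dv = (4*exp(z)) dz, so v = 4*exp(z): now 4*z**2*exp(z) + ∫(6/z) dz + ∫(-8*z*exp(z)) dz.
Step 3. Integrate ∫(-8*z*exp(z)) dz by parts with u = z, dv = (-8*exp(z)) dz, so v = -8*exp(z): now 4*z**2*exp(z) - 8*z*exp(z) + ∫(6/z) dz + ∫(8*exp(z)) dz.
Step 4. Evaluate the standard form: now 4*z**2*exp(z) - 8*z*exp(z) + 8*exp(z) + ∫(6/z) dz.
Step 5. Evaluate the standard form [assuming z > 0]: now 4*z**2*exp(z) - 8*z*exp(z) + 8*exp(z) + 6*log(z).
Answer: 4*z**2*exp(z) - 8*z*exp(z) + 8*exp(z) + 6*log(z).


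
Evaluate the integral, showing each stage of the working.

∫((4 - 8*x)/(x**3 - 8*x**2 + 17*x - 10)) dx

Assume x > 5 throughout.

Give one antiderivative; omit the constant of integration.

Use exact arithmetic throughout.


Step 1. Decompose ∫((4 - 8*x)/(x**3 - 8*x**2 + 17*x - 10)) dx by partial fractions, (4 - 8*x)/(x**3 - 8*x**2 + 17*x - 10) = -1/(x - 1) + 4/(x - 2) - 3/(x - 5): now ∫(-3/(x - 5)) dx + ∫(4/(x - 2)) dx + ∫(-1/(x - 1)) dx.
Step 2. Evaluate the standard form [assuming x > 5]: now -3*log(x - 5) + ∫(4/(x - 2)) dx + ∫(-1/(x - 1)) dx.
Step 3. Evaluate the standard form [assuming x > 1]: now -3*log(x - 5) - log(x - 1) + ∫(4/(x - 2)) dx.
Step 4. Evaluate the standard form [assuming x > 2]: now -3*log(x - 5) + 4*log(x - 2) - log(x - 1).
Answer: -3*log(x - 5) + 4*log(x - 2) - log(x - 1).


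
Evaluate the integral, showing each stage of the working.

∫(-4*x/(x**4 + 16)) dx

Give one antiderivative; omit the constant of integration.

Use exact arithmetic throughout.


Step 1. Substitute u = x**2, turning ∫(-4*x/(x**4 + 16)) dx into ∫(-2/(u**2 + 16)) du: now ∫(-2/(u**2 + 16)) du.
Step 2. Evaluate the standard form: now -atan(u/4)/2.
Step 3. Substitute back u = x**2: now -atan(x**2/4)/2.
Answer: -atan(x**2/4)/2.


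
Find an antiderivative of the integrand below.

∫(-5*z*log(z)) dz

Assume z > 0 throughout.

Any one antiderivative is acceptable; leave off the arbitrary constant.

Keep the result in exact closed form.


Answer: -5*z**2*log(z)/2 + 5*z**2/4.


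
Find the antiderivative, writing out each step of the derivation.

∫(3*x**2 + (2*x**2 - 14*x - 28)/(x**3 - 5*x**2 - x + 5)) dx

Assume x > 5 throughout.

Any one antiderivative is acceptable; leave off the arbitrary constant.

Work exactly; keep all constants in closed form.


Step 1. Rewrite: now ∫(3*x**2) dx + ∫((2*x**2 - 14*x - 28)/(x**3 - 5*x**2 - x + 5)) dx.
Step 2. Evaluate the standard form: now x**3 + ∫((2*x**2 - 14*x - 28)/(x**3 - 5*x**2 - x + 5)) dx.
Step 3. Decompose ∫((2*x**2 - 14*x - 28)/(x**3 - 5*x**2 - x + 5)) dx by partial fractions, (2*x**2 - 14*x - 28)/(x**3 - 5*x**2 - x + 5) = -1/(x + 1) + 5/(x - 1) - 2/(x - 5): now x**3 + ∫(-2/(x - 5)) dx + ∫(5/(x - 1)) dx + ∫(-1/(x + 1)) dx.
Step 4. Evaluate the standard form [assuming x > -1]: now x**3 - log(x + 1) + ∫(-2/(x - 5)) dx + ∫(5/(x - 1)) dx.
Step 5. Evaluate the standard form [assuming x > 5]: now x**3 - 2*log(x - 5) - log(x + 1) + ∫(5/(x - 1)) dx.
Step 6. Evaluate the standard form [assuming x > 1]: now x**3 - 2*log(x - 5) + 5*log(x - 1) - log(x + 1).
Answer: x**3 - 2*log(x - 5) + 5*log(x - 1) - log(x + 1).


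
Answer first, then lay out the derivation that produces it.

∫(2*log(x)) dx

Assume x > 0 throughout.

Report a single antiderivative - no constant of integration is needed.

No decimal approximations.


The answer is 2*x*log(x) - 2*x.
Step 1. Integrate ∫(2*log(x)) dx by parts with u = log(x), dv = (2) dx, so v = 2*x [assuming x > 0]: now 2*x*log(x) + ∫(-2) dx.
Step 2. Evaluate the standard form: now 2*x*log(x) - 2*x.
Answer: 2*x*log(x) - 2*x.


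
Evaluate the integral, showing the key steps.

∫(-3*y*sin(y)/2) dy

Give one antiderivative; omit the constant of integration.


Step 1. Integrate ∫(-3*y*sin(y)/2) dy by parts with u = y, dv = (-3*sin(y)/2) dy, so v = 3*cos(y)/2: now 3*y*cos(y)/2 + ∫(-3*cos(y)/2) dy.
Step 2. Evaluate the standard form: now 3*y*cos(y)/2 - 3*sin(y)/2.
Answer: 3*y*cos(y)/2 - 3*sin(y)/2.


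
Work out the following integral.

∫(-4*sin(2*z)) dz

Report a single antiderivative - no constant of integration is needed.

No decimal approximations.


Answer: 2*cos(2*z).


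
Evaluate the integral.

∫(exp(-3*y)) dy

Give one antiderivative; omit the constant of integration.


Answer: -exp(-3*y)/3.


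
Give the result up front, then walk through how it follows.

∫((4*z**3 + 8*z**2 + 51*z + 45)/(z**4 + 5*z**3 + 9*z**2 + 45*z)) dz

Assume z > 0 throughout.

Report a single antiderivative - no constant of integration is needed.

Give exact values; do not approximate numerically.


The answer is log(z) + 3*log(z + 5) + atan(z/3).
Step 1. Decompose ∫((4*z**3 + 8*z**2 + 51*z + 45)/(z**4 + 5*z**3 + 9*z**2 + 45*z)) dz by partial fractions, (4*z**3 + 8*z**2 + 51*z + 45)/(z**4 + 5*z**3 + 9*z**2 + 45*z) = 3/(z**2 + 9) + 3/(z + 5) + 1/z: now ∫(1/z) dz + ∫(3/(z + 5)) dz + ∫(3/(z**2 + 9)) dz.
Step 2. Evaluate the standard form [assuming z > -5]: now 3*log(z + 5) + ∫(1/z) dz + ∫(3/(z**2 + 9)) dz.
Step 3. Evaluate the standard form [assuming z > 0]: now log(z) + 3*log(z + 5) + ∫(3/(z**2 + 9)) dz.
Step 4. Evaluate the standard form: now log(z) + 3*log(z + 5) + atan(z/3).
Answer: log(z) + 3*log(z + 5) + atan(z/3).


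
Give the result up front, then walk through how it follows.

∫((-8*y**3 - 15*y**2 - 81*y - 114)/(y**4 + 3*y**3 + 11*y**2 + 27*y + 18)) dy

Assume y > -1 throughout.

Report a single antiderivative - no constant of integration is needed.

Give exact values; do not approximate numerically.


The answer is -4*log(y + 1) - 4*log(y + 2) - atan(y/3).
Step 1. Decompose ∫((-8*y**3 - 15*y**2 - 81*y - 114)/(y**4 + 3*y**3 + 11*y**2 + 27*y + 18)) dy by partial fractions, (-8*y**3 - 15*y**2 - 81*y - 114)/(y**4 + 3*y**3 + 11*y**2 + 27*y + 18) = -3/(y**2 + 9) - 4/(y + 2) - 4/(y + 1): now ∫(-4/(y + 1)) dy + ∫(-4/(y + 2)) dy + ∫(-3/(y**2 + 9)) dy.
Step 2. Evaluate the standard form [assuming y > -1]: now -4*log(y + 1) + ∫(-4/(y + 2)) dy + ∫(-3/(y**2 + 9)) dy.
Step 3. Evaluate the standard form [assuming y > -2]: now -4*log(y + 1) - 4*log(y + 2) + ∫(-3/(y**2 + 9)) dy.
Step 4. Evaluate the standard form: now -4*log(y + 1) - 4*log(y + 2) - atan(y/3).
Answer: -4*log(y + 1) - 4*log(y + 2) - atan(y/3).


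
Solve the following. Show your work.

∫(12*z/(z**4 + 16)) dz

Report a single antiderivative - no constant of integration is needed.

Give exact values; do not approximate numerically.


Step 1. Substitute u = z**2, turning ∫(12*z/(z**4 + 16)) dz into ∫(6/(u**2 + 16)) du: now ∫(6/(u**2 + 16)) du.
Step 2. Evaluate the standard form: now 3*atan(u/4)/2.
Step 3. Substitute back u = z**2: now 3*atan(z**2/4)/2.
Answer: 3*atan(z**2/4)/2.


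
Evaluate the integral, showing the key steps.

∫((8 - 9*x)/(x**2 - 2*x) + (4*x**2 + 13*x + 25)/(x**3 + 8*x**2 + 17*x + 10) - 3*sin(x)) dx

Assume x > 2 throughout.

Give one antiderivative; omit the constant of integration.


Step 1. Rewrite: now ∫((8 - 9*x)/(x**2 - 2*x)) dx + ∫((4*x**2 + 13*x + 25)/(x**3 + 8*x**2 + 17*x + 10)) dx + ∫(-3*sin(x)) dx.
Step 2. Decompose ∫((8 - 9*x)/(x**2 - 2*x)) dx by partial fractions, (8 - 9*x)/(x**2 - 2*x) = -5/(x - 2) - 4/x: now ∫(-4/x) dx + ∫((4*x**2 + 13*x + 25)/(x**3 + 8*x**2 + 17*x + 10)) dx + ∫(-5/(x - 2)) dx + ∫(-3*sin(x)) dx.
Step 3. Evaluate the standard form [assuming x > 2]: now -5*log(x - 2) + ∫(-4/x) dx + ∫((4*x**2 + 13*x + 25)/(x**3 + 8*x**2 + 17*x + 10)) dx + ∫(-3*sin(x)) dx.
Step 4. Evaluate the standard form [assuming x > 0]: now -4*log(x) - 5*log(x - 2) + ∫((4*x**2 + 13*x + 25)/(x**3 + 8*x**2 + 17*x + 10)) dx + ∫(-3*sin(x)) dx.
Step 5. Evaluate the standard form: now -4*log(x) - 5*log(x - 2) + 3*cos(x) + ∫((4*x**2 + 13*x + 25)/(x**3 + 8*x**2 + 17*x + 10)) dx.
Step 6. Decompose ∫((4*x**2 + 13*x + 25)/(x**3 + 8*x**2 + 17*x + 10)) dx by partial fractions, (4*x**2 + 13*x + 25)/(x**3 + 8*x**2 + 17*x + 10) = 5/(x + 5) - 5/(x + 2) + 4/(x + 1): now -4*log(x) - 5*log(x - 2) + 3*cos(x) + ∫(4/(x + 1)) dx + ∫(-5/(x + 2)) dx + ∫(5/(x + 5)) dx.
Step 7. Evaluate the standard form [assuming x > -5]: now -4*log(x) - 5*log(x - 2) + 5*log(x + 5) + 3*cos(x) + ∫(4/(x + 1)) dx + ∫(-5/(x + 2)) dx.
Step 8. Evaluate the standard form [assuming x > -1]: now -4*log(x) - 5*log(x - 2) + 4*log(x + 1) + 5*log(x + 5) + 3*cos(x) + ∫(-5/(x + 2)) dx.
Step 9. Evaluate the standard form [assuming x > -2]: now -4*log(x) - 5*log(x - 2) + 4*log(x + 1) - 5*log(x + 2) + 5*log(x + 5) + 3*cos(x).
Answer: -4*log(x) - 5*log(x - 2) + 4*log(x + 1) - 5*log(x + 2) + 5*log(x + 5) + 3*cos(x).


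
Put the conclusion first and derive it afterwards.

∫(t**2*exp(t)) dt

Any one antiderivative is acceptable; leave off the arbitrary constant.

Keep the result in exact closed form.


The answer is t**2*exp(t) - 2*t*exp(t) + 2*exp(t).
Step 1. Integrate ∫(t**2*exp(t)) dt by parts with u = t**2, dv = (exp(t)) dt, so v = exp(t): now t**2*exp(t) + ∫(-2*t*exp(t)) dt.
Step 2. Integrate ∫(-2*t*exp(t)) dt by parts with u = t, dv = (-2*exp(t)) dt, so v = -2*exp(t): now t**2*exp(t) - 2*t*exp(t) + ∫(2*exp(t)) dt.
Step 3. Evaluate the standard form: now t**2*exp(t) - 2*t*exp(t) + 2*exp(t).
Answer: t**2*exp(t) - 2*t*exp(t) + 2*exp(t).


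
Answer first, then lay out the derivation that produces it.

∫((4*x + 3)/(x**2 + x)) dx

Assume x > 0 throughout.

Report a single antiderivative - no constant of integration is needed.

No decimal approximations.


The answer is 3*log(x) + log(x + 1).
Step 1. Decompose ∫((4*x + 3)/(x**2 + x)) dx by partial fractions, (4*x + 3)/(x**2 + x) = 1/(x + 1) + 3/x: now ∫(3/x) dx + ∫(1/(x + 1)) dx.
Step 2. Evaluate the standard form [assuming x > -1]: now log(x + 1) + ∫(3/x) dx.
Step 3. Evaluate the standard form [assuming x > 0]: now 3*log(x) + log(x + 1).
Answer: 3*log(x) + log(x + 1).


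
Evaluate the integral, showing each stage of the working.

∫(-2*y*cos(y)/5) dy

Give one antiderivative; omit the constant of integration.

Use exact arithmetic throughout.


Step 1. Integrate ∫(-2*y*cos(y)/5) dy by parts with u = y, dv = (-2*cos(y)/5) dy, so v = -2*sin(y)/5: now -2*y*sin(y)/5 + ∫(2*sin(y)/5) dy.
Step 2. Evaluate the standard form: now -2*y*sin(y)/5 - 2*cos(y)/5.
Answer: -2*y*sin(y)/5 - 2*cos(y)/5.


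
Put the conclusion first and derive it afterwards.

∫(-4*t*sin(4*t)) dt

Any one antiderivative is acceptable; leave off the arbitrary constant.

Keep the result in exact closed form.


The answer is t*cos(4*t) - sin(4*t)/4.
Step 1. Integrate ∫(-4*t*sin(4*t)) dt by parts with u = t, dv = (-4*sin(4*t)) dt, so v = cos(4*t): now t*cos(4*t) + ∫(-cos(4*t)) dt.
Step 2. Evaluate the standard form: now t*cos(4*t) - sin(4*t)/4.
Answer: t*cos(4*t) - sin(4*t)/4.


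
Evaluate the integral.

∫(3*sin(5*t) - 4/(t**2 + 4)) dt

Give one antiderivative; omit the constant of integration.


Answer: -3*cos(5*t)/5 - 2*atan(t/2).


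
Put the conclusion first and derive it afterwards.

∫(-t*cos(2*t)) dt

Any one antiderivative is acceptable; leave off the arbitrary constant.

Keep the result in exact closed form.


The answer is -t*sin(2*t)/2 - cos(2*t)/4.
Step 1. Integrate ∫(-t*cos(2*t)) dt by parts with u = t, dv = (-cos(2*t)) dt, so v = -sin(2*t)/2: now -t*sin(2*t)/2 + ∫(sin(2*t)/2) dt.
Step 2. Evaluate the standard form: now -t*sin(2*t)/2 - cos(2*t)/4.
Answer: -t*sin(2*t)/2 - cos(2*t)/4.


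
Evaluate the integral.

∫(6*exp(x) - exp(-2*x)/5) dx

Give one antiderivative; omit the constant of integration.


Answer: 6*exp(x) + exp(-2*x)/10.


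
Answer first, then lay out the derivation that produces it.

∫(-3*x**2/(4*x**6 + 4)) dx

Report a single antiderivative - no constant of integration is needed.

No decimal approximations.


The answer is -atan(x**3)/4.
Step 1. Substitute u = x**3, turning ∫(-3*x**2/(4*x**6 + 4)) dx into ∫(-1/(4*(u**2 + 1))) du: now ∫(-1/(4*(u**2 + 1))) du.
Step 2. Evaluate the standard form: now -atan(u)/4.
Step 3. Substitute back u = x**3: now -atan(x**3)/4.
Answer: -atan(x**3)/4.


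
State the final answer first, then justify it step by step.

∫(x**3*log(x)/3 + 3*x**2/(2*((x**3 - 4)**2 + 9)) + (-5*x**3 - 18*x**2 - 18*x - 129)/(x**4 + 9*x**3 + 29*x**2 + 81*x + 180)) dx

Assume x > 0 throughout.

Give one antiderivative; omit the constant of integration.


The answer is x**4*log(x)/12 - x**4/48 - log(x + 4) - 4*log(x + 5) + atan(x/3) + atan(x**3/3 - 4/3)/6.
Step 1. Rewrite: now ∫(3*x**2/(2*((x**3 - 4)**2 + 9))) dx + ∫(x**3*log(x)/3) dx + ∫((-5*x**3 - 18*x**2 - 18*x - 129)/(x**4 + 9*x**3 + 29*x**2 + 81*x + 180)) dx.
Step 2. Substitute u = x**3 - 4, turning ∫(3*x**2/(2*((x**3 - 4)**2 + 9))) dx into ∫(1/(2*(u**2 + 9))) du: now ∫(x**3*log(x)/3) dx + ∫((-5*x**3 - 18*x**2 - 18*x - 129)/(x**4 + 9*x**3 + 29*x**2 + 81*x + 180)) dx + ∫(1/(2*(u**2 + 9))) du.
Step 3. Evaluate the standard form: now atan(u/3)/6 + ∫(x**3*log(x)/3) dx + ∫((-5*x**3 - 18*x**2 - 18*x - 129)/(x**4 + 9*x**3 + 29*x**2 + 81*x + 180)) dx.
Step 4. Substitute back u = x**3 - 4: now atan(x**3/3 - 4/3)/6 + ∫(x**3*log(x)/3) dx + ∫((-5*x**3 - 18*x**2 - 18*x - 129)/(x**4 + 9*x**3 + 29*x**2 + 81*x + 180)) dx.
Step 5. Decompose ∫((-5*x**3 - 18*x**2 - 18*x - 129)/(x**4 + 9*x**3 + 29*x**2 + 81*x + 180)) dx by partial fractions, (-5*x**3 - 18*x**2 - 18*x - 129)/(x**4 + 9*x**3 + 29*x**2 + 81*x + 180) = 3/(x**2 + 9) - 4/(x + 5) - 1/(x + 4): now atan(x**3/3 - 4/3)/6 + ∫(x**3*log(x)/3) dx + ∫(-1/(x + 4)) dx + ∫(-4/(x + 5)) dx + ∫(3/(x**2 + 9)) dx.
Step 6. Evaluate the standard form [assuming x > -4]: now -log(x + 4) + atan(x**3/3 - 4/3)/6 + ∫(x**3*log(x)/3) dx + ∫(-4/(x + 5)) dx + ∫(3/(x**2 + 9)) dx.
Step 7. Evaluate the standard form [assuming x > -5]: now -log(x + 4) - 4*log(x + 5) + atan(x**3/3 - 4/3)/6 + ∫(x**3*log(x)/3) dx + ∫(3/(x**2 + 9)) dx.
Step 8. Evaluate the standard form: now -log(x + 4) - 4*log(x + 5) + atan(x/3) + atan(x**3/3 - 4/3)/6 + ∫(x**3*log(x)/3) dx.
Step 9. Integrate ∫(x**3*log(x)/3) dx by parts with u = log(x), dv = (x**3/3) dx, so v = x**4/12 [assuming x > 0]: now x**4*log(x)/12 - log(x + 4) - 4*log(x + 5) + atan(x/3) + atan(x**3/3 - 4/3)/6 + ∫(-x**3/12) dx.
Step 10. Evaluate the standard form: now x**4*log(x)/12 - x**4/48 - log(x + 4) - 4*log(x + 5) + atan(x/3) + atan(x**3/3 - 4/3)/6.
Answer: x**4*log(x)/12 - x**4/48 - log(x + 4) - 4*log(x + 5) + atan(x/3) + atan(x**3/3 - 4/3)/6.


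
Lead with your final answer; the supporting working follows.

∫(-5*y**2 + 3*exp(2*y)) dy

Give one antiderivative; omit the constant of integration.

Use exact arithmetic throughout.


The answer is -5*y**3/3 + 3*exp(2*y)/2.
Step 1. Rewrite: now ∫(-5*y**2) dy + ∫(3*exp(2*y)) dy.
Step 2. Evaluate the standard form: now -5*y**3/3 + ∫(3*exp(2*y)) dy.
Step 3. Evaluate the standard form: now -5*y**3/3 + 3*exp(2*y)/2.
Answer: -5*y**3/3 + 3*exp(2*y)/2.


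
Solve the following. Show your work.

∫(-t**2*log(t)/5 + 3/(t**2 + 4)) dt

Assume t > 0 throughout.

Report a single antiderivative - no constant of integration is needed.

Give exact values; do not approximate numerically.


Step 1. Rewrite: now ∫(-t**2*log(t)/5) dt + ∫(3/(t**2 + 4)) dt.
Step 2. Integrate ∫(-t**2*log(t)/5) dt by parts with u = log(t), dv = (-t**2/5) dt, so v = -t**3/15 [assuming t > 0]: now -t**3*log(t)/15 + ∫(t**2/15) dt + ∫(3/(t**2 + 4)) dt.
Step 3. Evaluate the standard form: now -t**3*log(t)/15 + t**3/45 + ∫(3/(t**2 + 4)) dt.
Step 4. Evaluate the standard form: now -t**3*log(t)/15 + t**3/45 + 3*atan(t/2)/2.
Answer: -t**3*log(t)/15 + t**3/45 + 3*atan(t/2)/2.


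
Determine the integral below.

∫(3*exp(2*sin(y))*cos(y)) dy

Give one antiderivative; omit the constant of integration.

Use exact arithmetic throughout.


Answer: 3*exp(2*sin(y))/2.


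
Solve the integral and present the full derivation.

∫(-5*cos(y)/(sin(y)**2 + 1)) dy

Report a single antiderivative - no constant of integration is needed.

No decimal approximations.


Step 1. Substitute u = sin(y), turning ∫(-5*cos(y)/(sin(y)**2 + 1)) dy into ∫(-5/(u**2 + 1)) du: now ∫(-5/(u**2 + 1)) du.
Step 2. Evaluate the standard form: now -5*atan(u).
Step 3. Substitute back u = sin(y): now -5*atan(sin(y)).
Answer: -5*atan(sin(y)).


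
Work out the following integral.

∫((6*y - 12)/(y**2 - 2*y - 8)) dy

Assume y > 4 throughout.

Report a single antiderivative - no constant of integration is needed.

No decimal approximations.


Answer: 2*log(y - 4) + 4*log(y + 2).


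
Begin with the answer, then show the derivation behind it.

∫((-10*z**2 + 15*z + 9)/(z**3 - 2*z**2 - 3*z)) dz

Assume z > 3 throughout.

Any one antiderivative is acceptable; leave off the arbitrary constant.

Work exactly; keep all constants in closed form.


The answer is -3*log(z) - 3*log(z - 3) - 4*log(z + 1).
Step 1. Decompose ∫((-10*z**2 + 15*z + 9)/(z**3 - 2*z**2 - 3*z)) dz by partial fractions, (-10*z**2 + 15*z + 9)/(z**3 - 2*z**2 - 3*z) = -4/(z + 1) - 3/(z - 3) - 3/z: now ∫(-3/z) dz + ∫(-3/(z - 3)) dz + ∫(-4/(z + 1)) dz.
Step 2. Evaluate the standard form [assuming z > -1]: now -4*log(z + 1) + ∫(-3/z) dz + ∫(-3/(z - 3)) dz.
Step 3. Evaluate the standard form [assuming z > 0]: now -3*log(z) - 4*log(z + 1) + ∫(-3/(z - 3)) dz.
Step 4. Evaluate the standard form [assuming z > 3]: now -3*log(z) - 3*log(z - 3) - 4*log(z + 1).
Answer: -3*log(z) - 3*log(z - 3) - 4*log(z + 1).


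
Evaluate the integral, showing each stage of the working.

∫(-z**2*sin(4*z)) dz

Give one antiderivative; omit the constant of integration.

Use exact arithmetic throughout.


Step 1. Integrate ∫(-z**2*sin(4*z)) dz by parts with u = z**2, dv = (-sin(4*z)) dz, so v = cos(4*z)/4: now z**2*cos(4*z)/4 + ∫(-z*cos(4*z)/2) dz.
Step 2. Integrate ∫(-z*cos(4*z)/2) dz by parts with u = z, dv = (-cos(4*z)/2) dz, so v = -sin(4*z)/8: now z**2*cos(4*z)/4 - z*sin(4*z)/8 + ∫(sin(4*z)/8) dz.
Step 3. Evaluate the standard form: now z**2*cos(4*z)/4 - z*sin(4*z)/8 - cos(4*z)/32.
Answer: z**2*cos(4*z)/4 - z*sin(4*z)/8 - cos(4*z)/32.


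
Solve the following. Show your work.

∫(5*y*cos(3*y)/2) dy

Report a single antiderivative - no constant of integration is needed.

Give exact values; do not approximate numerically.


Step 1. Integrate ∫(5*y*cos(3*y)/2) dy by parts with u = y, dv = (5*cos(3*y)/2) dy, so v = 5*sin(3*y)/6: now 5*y*sin(3*y)/6 + ∫(-5*sin(3*y)/6) dy.
Step 2. Evaluate the standard form: now 5*y*sin(3*y)/6 + 5*cos(3*y)/18.
Answer: 5*y*sin(3*y)/6 + 5*cos(3*y)/18.


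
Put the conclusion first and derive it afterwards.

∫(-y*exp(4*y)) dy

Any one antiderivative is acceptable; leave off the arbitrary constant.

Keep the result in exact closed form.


The answer is -y*exp(4*y)/4 + exp(4*y)/16.
Step 1. Integrate ∫(-y*exp(4*y)) dy by parts with u = y, dv = (-exp(4*y)) dy, so v = -exp(4*y)/4: now -y*exp(4*y)/4 + ∫(exp(4*y)/4) dy.
Step 2. Evaluate the standard form: now -y*exp(4*y)/4 + exp(4*y)/16.
Answer: -y*exp(4*y)/4 + exp(4*y)/16.


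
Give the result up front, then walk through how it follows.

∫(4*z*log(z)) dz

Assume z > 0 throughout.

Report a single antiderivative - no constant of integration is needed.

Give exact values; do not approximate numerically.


The answer is 2*z**2*log(z) - z**2.
Step 1. Integrate ∫(4*z*log(z)) dz by parts with u = log(z), dv = (4*z) dz, so v = 2*z**2 [assuming z > 0]: now 2*z**2*log(z) + ∫(-2*z) dz.
Step 2. Evaluate the standard form: now 2*z**2*log(z) - z**2.
Answer: 2*z**2*log(z) - z**2.


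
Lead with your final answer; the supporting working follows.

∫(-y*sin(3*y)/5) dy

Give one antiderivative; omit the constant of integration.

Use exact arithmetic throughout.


The answer is y*cos(3*y)/15 - sin(3*y)/45.
Step 1. Integrate ∫(-y*sin(3*y)/5) dy by parts with u = y, dv = (-sin(3*y)/5) dy, so v = cos(3*y)/15: now y*cos(3*y)/15 + ∫(-cos(3*y)/15) dy.
Step 2. Evaluate the standard form: now y*cos(3*y)/15 - sin(3*y)/45.
Answer: y*cos(3*y)/15 - sin(3*y)/45.


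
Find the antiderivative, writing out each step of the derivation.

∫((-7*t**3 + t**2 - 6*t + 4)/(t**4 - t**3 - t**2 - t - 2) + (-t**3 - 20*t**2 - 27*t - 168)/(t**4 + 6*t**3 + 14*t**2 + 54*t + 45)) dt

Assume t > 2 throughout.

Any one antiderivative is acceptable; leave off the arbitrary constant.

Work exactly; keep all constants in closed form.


Step 1. Rewrite: now ∫((-7*t**3 + t**2 - 6*t + 4)/(t**4 - t**3 - t**2 - t - 2)) dt + ∫((-t**3 - 20*t**2 - 27*t - 168)/(t**4 + 6*t**3 + 14*t**2 + 54*t + 45)) dt.
Step 2. Decompose ∫((-t**3 - 20*t**2 - 27*t - 168)/(t**4 + 6*t**3 + 14*t**2 + 54*t + 45)) dt by partial fractions, (-t**3 - 20*t**2 - 27*t - 168)/(t**4 + 6*t**3 + 14*t**2 + 54*t + 45) = -3/(t**2 + 9) + 3/(t + 5) - 4/(t + 1): now ∫((-7*t**3 + t**2 - 6*t + 4)/(t**4 - t**3 - t**2 - t - 2)) dt + ∫(-4/(t + 1)) dt + ∫(3/(t + 5)) dt + ∫(-3/(t**2 + 9)) dt.
Step 3. Evaluate the standard form [assuming t > -1]: now -4*log(t + 1) + ∫((-7*t**3 + t**2 - 6*t + 4)/(t**4 - t**3 - t**2 - t - 2)) dt + ∫(3/(t + 5)) dt + ∫(-3/(t**2 + 9)) dt.
Step 4. Evaluate the standard form [assuming t > -5]: now -4*log(t + 1) + 3*log(t + 5) + ∫((-7*t**3 + t**2 - 6*t + 4)/(t**4 - t**3 - t**2 - t - 2)) dt + ∫(-3/(t**2 + 9)) dt.
Step 5. Evaluate the standard form: now -4*log(t + 1) + 3*log(t + 5) - atan(t/3) + ∫((-7*t**3 + t**2 - 6*t + 4)/(t**4 - t**3 - t**2 - t - 2)) dt.
Step 6. Decompose ∫((-7*t**3 + t**2 - 6*t + 4)/(t**4 - t**3 - t**2 - t - 2)) dt by partial fractions, (-7*t**3 + t**2 - 6*t + 4)/(t**4 - t**3 - t**2 - t - 2) = -1/(t**2 + 1) - 3/(t + 1) - 4/(t - 2): now -4*log(t + 1) + 3*log(t + 5) - atan(t/3) + ∫(-4/(t - 2)) dt + ∫(-3/(t + 1)) dt + ∫(-1/(t**2 + 1)) dt.
Step 7. Evaluate the standard form [assuming t > 2]: now -4*log(t - 2) - 4*log(t + 1) + 3*log(t + 5) - atan(t/3) + ∫(-3/(t + 1)) dt + ∫(-1/(t**2 + 1)) dt.
Step 8. Evaluate the standard form [assuming t > -1]: now -4*log(t - 2) - 7*log(t + 1) + 3*log(t + 5) - atan(t/3) + ∫(-1/(t**2 + 1)) dt.
Step 9. Evaluate the standard form: now -4*log(t - 2) - 7*log(t + 1) + 3*log(t + 5) - atan(t/3) - atan(t).
Answer: -4*log(t - 2) - 7*log(t + 1) + 3*log(t + 5) - atan(t/3) - atan(t).


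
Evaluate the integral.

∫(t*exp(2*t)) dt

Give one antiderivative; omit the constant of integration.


Answer: t*exp(2*t)/2 - exp(2*t)/4.


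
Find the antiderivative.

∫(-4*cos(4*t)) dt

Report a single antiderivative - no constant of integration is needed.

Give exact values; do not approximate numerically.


Answer: -sin(4*t).


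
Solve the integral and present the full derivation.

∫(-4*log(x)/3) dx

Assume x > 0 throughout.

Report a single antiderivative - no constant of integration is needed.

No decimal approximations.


Step 1. Integrate ∫(-4*log(x)/3) dx by parts with u = log(x), dv = (-4/3) dx, so v = -4*x/3 [assuming x > 0]: now -4*x*log(x)/3 + ∫(4/3) dx.
Step 2. Evaluate the standard form: now -4*x*log(x)/3 + 4*x/3.
Answer: -4*x*log(x)/3 + 4*x/3.


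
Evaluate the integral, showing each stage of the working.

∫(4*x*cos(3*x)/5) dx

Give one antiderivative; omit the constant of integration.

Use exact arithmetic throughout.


Step 1. Integrate ∫(4*x*cos(3*x)/5) dx by parts with u = x, dv = (4*cos(3*x)/5) dx, so v = 4*sin(3*x)/15: now 4*x*sin(3*x)/15 + ∫(-4*sin(3*x)/15) dx.
Step 2. Evaluate the standard form: now 4*x*sin(3*x)/15 + 4*cos(3*x)/45.
Answer: 4*x*sin(3*x)/15 + 4*cos(3*x)/45.
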